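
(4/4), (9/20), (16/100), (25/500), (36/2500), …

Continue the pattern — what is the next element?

(49/12500)

First coordinate: perfect squares: 2², 3², 4², …; 4, 9, 16, 25, 36 → 49.
Second coordinate goes 4, 20, 100, 500, 2500 → 12500 (×5 each step).
Combining the parts gives (49/12500).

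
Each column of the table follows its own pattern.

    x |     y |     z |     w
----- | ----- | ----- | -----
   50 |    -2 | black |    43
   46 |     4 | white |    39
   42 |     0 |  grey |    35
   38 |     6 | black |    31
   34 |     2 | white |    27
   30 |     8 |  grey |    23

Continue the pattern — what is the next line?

26  4  black  19

Column x goes 50, 46, 42, 38, 34, 30 → 26 (−4 each step).
Column y: -2, 4, 0, 6, 2, 8 → 4 (alternating steps +6, −4, +6, −4, …).
Column z: black, white, grey, black, white, grey → black (repeats black → white → grey).
Column w — always 7 less than the column x: 43, 39, 35, 31, 27, 23 → 19.
So the next line is 26  4  black  19.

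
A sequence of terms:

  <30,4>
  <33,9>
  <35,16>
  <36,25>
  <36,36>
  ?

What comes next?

First part: 30, 33, 35, 36, 36 → 35 (differences are 3, 2, 1, … (decreasing by 1 each time)).
Second part — perfect squares: 2², 3², 4², …: 4, 9, 16, 25, 36 → 49.
Putting it together: <35,49>.

<35,49>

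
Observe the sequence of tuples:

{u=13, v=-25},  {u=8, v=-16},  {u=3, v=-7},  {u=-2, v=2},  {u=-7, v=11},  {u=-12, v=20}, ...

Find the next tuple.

U: −5 each step; 13, 8, 3, -2, -7, -12 → -17.
V: +9 each step; -25, -16, -7, 2, 11, 20 → 29.
So the next tuple is {u=-17, v=29}.

{u=-17, v=29}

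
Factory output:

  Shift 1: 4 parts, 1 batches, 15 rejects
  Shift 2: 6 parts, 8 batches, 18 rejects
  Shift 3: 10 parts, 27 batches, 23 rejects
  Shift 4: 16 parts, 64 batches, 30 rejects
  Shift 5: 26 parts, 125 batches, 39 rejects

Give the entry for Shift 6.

42 parts, 216 batches, 50 rejects

Parts: each term is the sum of the two before it; 4, 6, 10, 16, 26 → 42.
For the batches, perfect cubes: 1³, 2³, 3³, …: 1, 8, 27, 64, 125 → 216.
For the rejects, differences are 3, 5, 7, … (increasing by 2 each time): 15, 18, 23, 30, 39 → 50.
Combining the parts gives 42 parts, 216 batches, 50 rejects.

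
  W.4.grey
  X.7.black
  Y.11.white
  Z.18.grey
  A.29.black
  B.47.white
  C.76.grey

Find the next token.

For the letter, letters move forward 1 place in the alphabet, wrapping Z→A: W, X, Y, Z, A, B, C → D.
Second component goes 4, 7, 11, 18, 29, 47, 76 → 123 (each term is the sum of the two before it).
Shade: grey, black, white, grey, black, white, grey → black (repeats grey → black → white).
Putting it together: D.123.black.

D.123.black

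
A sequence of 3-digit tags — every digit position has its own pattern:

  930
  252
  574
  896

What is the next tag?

118

First digit goes 9, 2, 5, 8 → 1 (+3 each step, mod 10).
Second digit: 3, 5, 7, 9 → 1 (+2 each step, mod 10).
Third digit: 0, 2, 4, 6 → 8 (+2 each step, mod 10).
So the next tag is 118.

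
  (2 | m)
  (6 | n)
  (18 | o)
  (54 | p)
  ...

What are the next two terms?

(162 | q), (486 | r)

First value: 2, 6, 18, 54 → 162 → 486 (×3 each step).
Letter goes m, n, o, p → q → r (letters move forward 1 place in the alphabet).
So the next two terms are (162 | q) and (486 | r).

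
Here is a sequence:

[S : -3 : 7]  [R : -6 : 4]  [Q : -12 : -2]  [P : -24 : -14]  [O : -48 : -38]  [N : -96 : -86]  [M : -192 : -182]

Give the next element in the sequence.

Letter: S, R, Q, P, O, N, M → L (letters move back 1 place in the alphabet).
Second entry: ×2 each step; -3, -6, -12, -24, -48, -96, -192 → -384.
Third entry: 7, 4, -2, -14, -38, -86, -182 → -374 (always 10 more than the second entry).
Combining the parts gives [L : -384 : -374].

[L : -384 : -374]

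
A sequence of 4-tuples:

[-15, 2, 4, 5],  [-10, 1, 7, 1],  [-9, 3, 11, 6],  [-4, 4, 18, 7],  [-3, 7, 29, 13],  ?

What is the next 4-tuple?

First slot goes -15, -10, -9, -4, -3 → 2 (alternating steps +5, +1, +5, +1, …).
Second slot: each term is the sum of the two before it; 2, 1, 3, 4, 7 → 11.
Third slot: 4, 7, 11, 18, 29 → 47 (each term is the sum of the two before it).
Fourth slot goes 5, 1, 6, 7, 13 → 20 (each term is the sum of the two before it).
So the next 4-tuple is [2, 11, 47, 20].

[2, 11, 47, 20]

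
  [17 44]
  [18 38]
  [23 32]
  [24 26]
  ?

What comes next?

First entry goes 17, 18, 23, 24 → 29 (alternating steps +1, +5, +1, +5, …).
Second entry — −6 each step: 44, 38, 32, 26 → 20.
Putting it together: [29 20].

[29 20]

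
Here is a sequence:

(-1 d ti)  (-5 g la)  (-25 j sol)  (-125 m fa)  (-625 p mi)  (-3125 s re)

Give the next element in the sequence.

(-15625 v do)

First coordinate — ×5 each step: -1, -5, -25, -125, -625, -3125 → -15625.
For the letter, letters move forward 3 places in the alphabet: d, g, j, m, p, s → v.
Note — runs backward through the solfège scale do→ti: ti, la, sol, fa, mi, re → do.
Putting it together: (-15625 v do).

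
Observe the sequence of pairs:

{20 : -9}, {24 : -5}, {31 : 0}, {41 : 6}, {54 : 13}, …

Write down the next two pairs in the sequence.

First value: 20, 24, 31, 41, 54 → 70 → 89 (differences are 4, 7, 10, … (increasing by 3 each time)).
Second value: differences are 4, 5, 6, … (increasing by 1 each time); -9, -5, 0, 6, 13 → 21 → 30.
Putting the parts together: {70 : 21} and then {89 : 30}.

{70 : 21}, {89 : 30}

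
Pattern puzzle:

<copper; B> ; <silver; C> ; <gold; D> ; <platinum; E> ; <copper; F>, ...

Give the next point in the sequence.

<silver; G>

Metal: copper, silver, gold, platinum, copper → silver (repeats copper → silver → gold → platinum).
For the letter, letters move forward 1 place in the alphabet: B, C, D, E, F → G.
Putting it together: <silver; G>.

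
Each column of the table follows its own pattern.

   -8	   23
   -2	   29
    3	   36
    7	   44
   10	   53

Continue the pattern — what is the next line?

First component — differences are 6, 5, 4, … (decreasing by 1 each time): -8, -2, 3, 7, 10 → 12.
Second component: differences are 6, 7, 8, … (increasing by 1 each time); 23, 29, 36, 44, 53 → 63.
Putting it together: 12  63.

12  63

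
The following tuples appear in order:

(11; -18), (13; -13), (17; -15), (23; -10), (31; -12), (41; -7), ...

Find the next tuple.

First slot: differences are 2, 4, 6, … (increasing by 2 each time); 11, 13, 17, 23, 31, 41 → 53.
Second slot: alternating steps +5, −2, +5, −2, …, so -18, -13, -15, -10, -12, -7 → -9.
So the next tuple is (53; -9).

(53; -9)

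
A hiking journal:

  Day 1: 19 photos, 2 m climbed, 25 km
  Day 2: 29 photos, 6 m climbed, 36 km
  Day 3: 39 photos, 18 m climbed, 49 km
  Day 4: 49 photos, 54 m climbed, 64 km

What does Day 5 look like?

59 photos, 162 m climbed, 81 km

Photos — +10 each step: 19, 29, 39, 49 → 59.
For the m climbed, ×3 each step: 2, 6, 18, 54 → 162.
Km: perfect squares: 5², 6², 7², …; 25, 36, 49, 64 → 81.
Putting it together: 59 photos, 162 m climbed, 81 km.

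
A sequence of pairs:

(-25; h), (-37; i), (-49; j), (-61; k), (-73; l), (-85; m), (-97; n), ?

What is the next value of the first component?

-109

First component: −12 each step; -25, -37, -49, -61, -73, -85, -97 → -109.
For the letter, letters move forward 1 place in the alphabet: h, i, j, k, l, m, n → o.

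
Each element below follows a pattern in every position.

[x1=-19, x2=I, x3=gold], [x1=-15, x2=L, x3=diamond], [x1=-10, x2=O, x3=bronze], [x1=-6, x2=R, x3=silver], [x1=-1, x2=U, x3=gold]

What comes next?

X1: alternating steps +4, +5, +4, +5, …; -19, -15, -10, -6, -1 → 3.
X2 — letters move forward 3 places in the alphabet: I, L, O, R, U → X.
X3: repeats gold → diamond → bronze → silver, so gold, diamond, bronze, silver, gold → diamond.
So the next element is [x1=3, x2=X, x3=diamond].

[x1=3, x2=X, x3=diamond]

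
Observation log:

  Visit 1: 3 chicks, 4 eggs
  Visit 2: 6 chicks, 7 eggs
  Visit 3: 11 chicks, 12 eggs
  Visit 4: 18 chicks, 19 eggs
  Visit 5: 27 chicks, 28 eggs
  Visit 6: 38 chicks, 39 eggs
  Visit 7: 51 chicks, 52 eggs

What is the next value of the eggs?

67

Chicks — differences are 3, 5, 7, … (increasing by 2 each time): 3, 6, 11, 18, 27, 38, 51 → 66.
For the eggs, always 1 more than the chicks: 4, 7, 12, 19, 28, 39, 52 → 67.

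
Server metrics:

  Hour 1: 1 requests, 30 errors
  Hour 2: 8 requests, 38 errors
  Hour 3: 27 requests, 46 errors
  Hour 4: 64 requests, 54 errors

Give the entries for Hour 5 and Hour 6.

Requests: 1, 8, 27, 64 → 125 → 216 (perfect cubes: 1³, 2³, 3³, …).
Errors: 30, 38, 46, 54 → 62 → 70 (+8 each step).
So the next two lines are 125 requests, 62 errors and 216 requests, 70 errors.

125 requests, 62 errors; 216 requests, 70 errors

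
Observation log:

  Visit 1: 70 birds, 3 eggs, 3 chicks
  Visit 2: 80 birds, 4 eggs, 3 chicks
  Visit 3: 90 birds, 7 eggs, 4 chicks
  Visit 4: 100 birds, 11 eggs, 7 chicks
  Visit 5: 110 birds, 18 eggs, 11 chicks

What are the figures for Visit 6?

120 birds, 29 eggs, 18 chicks

Birds: +10 each step; 70, 80, 90, 100, 110 → 120.
Eggs: each term is the sum of the two before it; 3, 4, 7, 11, 18 → 29.
Chicks: 3, 3, 4, 7, 11 → 18 (always the previous value of the eggs).
So the next line is 120 birds, 29 eggs, 18 chicks.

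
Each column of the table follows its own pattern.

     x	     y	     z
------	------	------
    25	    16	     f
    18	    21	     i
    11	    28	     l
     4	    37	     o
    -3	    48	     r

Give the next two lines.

-10  61  u; -17  76  x

Column x: −7 each step; 25, 18, 11, 4, -3 → -10 → -17.
Column y: differences are 5, 7, 9, … (increasing by 2 each time); 16, 21, 28, 37, 48 → 61 → 76.
For the column z, letters move forward 3 places in the alphabet: f, i, l, o, r → u → x.
So the next two lines are -10  61  u and -17  76  x.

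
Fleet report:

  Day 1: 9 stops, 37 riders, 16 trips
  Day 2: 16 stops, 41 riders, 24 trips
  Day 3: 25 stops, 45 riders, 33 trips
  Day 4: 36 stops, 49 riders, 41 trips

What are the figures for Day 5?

49 stops, 53 riders, 50 trips

Stops — perfect squares: 3², 4², 5², …: 9, 16, 25, 36 → 49.
Riders — +4 each step: 37, 41, 45, 49 → 53.
Trips: 16, 24, 33, 41 → 50 (alternating steps +8, +9, +8, +9, …).
Combining the parts gives 49 stops, 53 riders, 50 trips.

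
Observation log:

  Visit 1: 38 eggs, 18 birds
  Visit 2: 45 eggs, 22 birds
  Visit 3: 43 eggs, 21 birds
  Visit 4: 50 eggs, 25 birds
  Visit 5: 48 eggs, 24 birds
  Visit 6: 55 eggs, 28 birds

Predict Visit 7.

Eggs goes 38, 45, 43, 50, 48, 55 → 53 (alternating steps +7, −2, +7, −2, …).
Birds: alternating steps +4, −1, +4, −1, …; 18, 22, 21, 25, 24, 28 → 27.
Putting it together: 53 eggs, 27 birds.

53 eggs, 27 birds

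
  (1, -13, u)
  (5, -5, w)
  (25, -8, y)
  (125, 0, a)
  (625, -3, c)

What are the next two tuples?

(3125, 5, e), (15625, 2, g)

First slot: ×5 each step; 1, 5, 25, 125, 625 → 3125 → 15625.
Second slot — alternating steps +8, −3, +8, −3, …: -13, -5, -8, 0, -3 → 5 → 2.
Letter — letters move forward 2 places in the alphabet, wrapping Z→A: u, w, y, a, c → e → g.
Putting the parts together: (3125, 5, e) and then (15625, 2, g).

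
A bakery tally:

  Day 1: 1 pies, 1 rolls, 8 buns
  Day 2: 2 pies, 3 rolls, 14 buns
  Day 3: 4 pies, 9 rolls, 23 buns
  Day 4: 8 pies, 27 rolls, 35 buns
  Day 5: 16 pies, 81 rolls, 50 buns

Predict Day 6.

Pies: 1, 2, 4, 8, 16 → 32 (×2 each step).
For the rolls, ×3 each step: 1, 3, 9, 27, 81 → 243.
Buns goes 8, 14, 23, 35, 50 → 68 (differences are 6, 9, 12, … (increasing by 3 each time)).
So the next row is 32 pies, 243 rolls, 68 buns.

32 pies, 243 rolls, 68 buns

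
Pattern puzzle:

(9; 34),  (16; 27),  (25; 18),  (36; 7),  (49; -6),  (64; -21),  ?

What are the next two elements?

(81; -38), (100; -57)

First entry: perfect squares: 3², 4², 5², …, so 9, 16, 25, 36, 49, 64 → 81 → 100.
Second entry: together with the first entry always sums to 43; 34, 27, 18, 7, -6, -21 → -38 → -57.
So the next two elements are (81; -38) and (100; -57).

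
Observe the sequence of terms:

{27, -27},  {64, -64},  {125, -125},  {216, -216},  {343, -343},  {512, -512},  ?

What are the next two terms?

First entry: 27, 64, 125, 216, 343, 512 → 729 → 1000 (perfect cubes: 3³, 4³, 5³, …).
Second entry — always the negative of the first entry: -27, -64, -125, -216, -343, -512 → -729 → -1000.
Putting the parts together: {729, -729} and then {1000, -1000}.

{729, -729}, {1000, -1000}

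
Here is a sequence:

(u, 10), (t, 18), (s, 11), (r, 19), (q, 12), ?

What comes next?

For the letter, letters move back 1 place in the alphabet: u, t, s, r, q → p.
Second part: alternating steps +8, −7, +8, −7, …; 10, 18, 11, 19, 12 → 20.
So the next pair is (p, 20).

(p, 20)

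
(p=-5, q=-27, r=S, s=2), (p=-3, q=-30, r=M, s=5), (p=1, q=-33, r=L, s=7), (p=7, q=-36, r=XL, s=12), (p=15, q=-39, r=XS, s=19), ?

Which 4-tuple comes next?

P: differences are 2, 4, 6, … (increasing by 2 each time), so -5, -3, 1, 7, 15 → 25.
Q: −3 each step; -27, -30, -33, -36, -39 → -42.
R: runs through clothing sizes XS→XL; S, M, L, XL, XS → S.
S — each term is the sum of the two before it: 2, 5, 7, 12, 19 → 31.
Putting it together: (p=25, q=-42, r=S, s=31).

(p=25, q=-42, r=S, s=31)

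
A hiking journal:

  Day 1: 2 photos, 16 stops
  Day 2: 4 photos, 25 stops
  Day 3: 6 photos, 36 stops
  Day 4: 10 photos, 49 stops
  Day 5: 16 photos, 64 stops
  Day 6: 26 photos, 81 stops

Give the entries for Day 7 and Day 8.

42 photos, 100 stops; 68 photos, 121 stops

Photos goes 2, 4, 6, 10, 16, 26 → 42 → 68 (each term is the sum of the two before it).
Stops: 16, 25, 36, 49, 64, 81 → 100 → 121 (perfect squares: 4², 5², 6², …).
Putting the parts together: 42 photos, 100 stops and then 68 photos, 121 stops.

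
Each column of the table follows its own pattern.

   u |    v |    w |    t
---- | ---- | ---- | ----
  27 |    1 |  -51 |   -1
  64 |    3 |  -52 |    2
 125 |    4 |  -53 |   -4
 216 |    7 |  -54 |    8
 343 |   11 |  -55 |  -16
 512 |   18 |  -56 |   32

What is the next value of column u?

729

Column u — perfect cubes: 3³, 4³, 5³, …: 27, 64, 125, 216, 343, 512 → 729.
Column v: 1, 3, 4, 7, 11, 18 → 29 (each term is the sum of the two before it).
Column w: −1 each step, so -51, -52, -53, -54, -55, -56 → -57.
Column t: ×(-2) each step; -1, 2, -4, 8, -16, 32 → -64.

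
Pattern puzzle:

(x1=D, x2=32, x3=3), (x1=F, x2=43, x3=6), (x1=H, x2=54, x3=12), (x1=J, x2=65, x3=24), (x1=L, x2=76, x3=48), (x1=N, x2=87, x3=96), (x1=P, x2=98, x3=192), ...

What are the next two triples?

(x1=R, x2=109, x3=384), (x1=T, x2=120, x3=768)

X1 — letters move forward 2 places in the alphabet: D, F, H, J, L, N, P → R → T.
X2: 32, 43, 54, 65, 76, 87, 98 → 109 → 120 (+11 each step).
X3: ×2 each step; 3, 6, 12, 24, 48, 96, 192 → 384 → 768.
So the next two triples are (x1=R, x2=109, x3=384) and (x1=T, x2=120, x3=768).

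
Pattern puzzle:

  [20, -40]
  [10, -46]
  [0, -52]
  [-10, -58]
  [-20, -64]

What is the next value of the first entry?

For the first entry, −10 each step: 20, 10, 0, -10, -20 → -30.

-30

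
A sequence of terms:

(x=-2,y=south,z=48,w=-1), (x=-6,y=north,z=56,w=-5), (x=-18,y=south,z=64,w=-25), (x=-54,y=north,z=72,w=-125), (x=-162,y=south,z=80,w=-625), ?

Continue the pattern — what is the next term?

X goes -2, -6, -18, -54, -162 → -486 (×3 each step).
Y: alternates south ↔ north, so south, north, south, north, south → north.
Z — +8 each step: 48, 56, 64, 72, 80 → 88.
W: ×5 each step; -1, -5, -25, -125, -625 → -3125.
So the next term is (x=-486,y=north,z=88,w=-3125).

(x=-486,y=north,z=88,w=-3125)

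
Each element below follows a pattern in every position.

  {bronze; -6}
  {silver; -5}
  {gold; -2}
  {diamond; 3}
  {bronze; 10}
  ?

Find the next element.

Rank goes bronze, silver, gold, diamond, bronze → silver (repeats bronze → silver → gold → diamond).
For the second part, differences are 1, 3, 5, … (increasing by 2 each time): -6, -5, -2, 3, 10 → 19.
Combining the parts gives {silver; 19}.

{silver; 19}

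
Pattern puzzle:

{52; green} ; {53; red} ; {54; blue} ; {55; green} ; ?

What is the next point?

First slot: 52, 53, 54, 55 → 56 (+1 each step).
Colour: green, red, blue, green → red (repeats green → red → blue).
So the next point is {56; red}.

{56; red}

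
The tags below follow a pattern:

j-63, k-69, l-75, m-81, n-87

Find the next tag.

Letter: letters move forward 1 place in the alphabet, so j, k, l, m, n → o.
Second component — +6 each step: 63, 69, 75, 81, 87 → 93.
Combining the parts gives o-93.

o-93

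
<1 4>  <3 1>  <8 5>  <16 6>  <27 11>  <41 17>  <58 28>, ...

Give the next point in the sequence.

<78 45>

First slot goes 1, 3, 8, 16, 27, 41, 58 → 78 (differences are 2, 5, 8, … (increasing by 3 each time)).
Second slot: each term is the sum of the two before it; 4, 1, 5, 6, 11, 17, 28 → 45.
Putting it together: <78 45>.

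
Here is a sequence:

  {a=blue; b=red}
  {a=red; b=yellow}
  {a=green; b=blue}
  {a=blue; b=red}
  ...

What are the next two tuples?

A: repeats blue → red → green, so blue, red, green, blue → red → green.
B — repeats red → yellow → blue: red, yellow, blue, red → yellow → blue.
Putting the parts together: {a=red; b=yellow} and then {a=green; b=blue}.

{a=red; b=yellow}, {a=green; b=blue}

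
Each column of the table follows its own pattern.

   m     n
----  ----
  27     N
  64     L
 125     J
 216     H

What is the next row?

Column m: 27, 64, 125, 216 → 343 (perfect cubes: 3³, 4³, 5³, …).
Column n — letters move back 2 places in the alphabet: N, L, J, H → F.
So the next row is 343  F.

343  F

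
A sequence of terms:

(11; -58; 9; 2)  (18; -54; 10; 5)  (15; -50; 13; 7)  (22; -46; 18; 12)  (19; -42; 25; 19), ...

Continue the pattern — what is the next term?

First part: alternating steps +7, −3, +7, −3, …, so 11, 18, 15, 22, 19 → 26.
Second part: +4 each step; -58, -54, -50, -46, -42 → -38.
Third part: differences are 1, 3, 5, … (increasing by 2 each time); 9, 10, 13, 18, 25 → 34.
Fourth part: each term is the sum of the two before it; 2, 5, 7, 12, 19 → 31.
Putting it together: (26; -38; 34; 31).

(26; -38; 34; 31)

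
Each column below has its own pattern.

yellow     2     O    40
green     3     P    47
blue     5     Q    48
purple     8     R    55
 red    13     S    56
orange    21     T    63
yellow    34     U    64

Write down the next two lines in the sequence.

green  55  V  71; blue  89  W  72

Colour goes yellow, green, blue, purple, red, orange, yellow → green → blue (repeats yellow → green → blue → purple → red → orange).
Second component — each term is the sum of the two before it: 2, 3, 5, 8, 13, 21, 34 → 55 → 89.
Letter: O, P, Q, R, S, T, U → V → W (letters move forward 1 place in the alphabet).
Fourth component goes 40, 47, 48, 55, 56, 63, 64 → 71 → 72 (alternating steps +7, +1, +7, +1, …).
So the next two lines are green  55  V  71 and blue  89  W  72.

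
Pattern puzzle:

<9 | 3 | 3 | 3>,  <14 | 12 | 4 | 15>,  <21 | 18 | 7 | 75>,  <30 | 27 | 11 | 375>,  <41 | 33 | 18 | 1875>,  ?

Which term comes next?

<54 | 42 | 29 | 9375>

First entry: 9, 14, 21, 30, 41 → 54 (differences are 5, 7, 9, … (increasing by 2 each time)).
For the second entry, alternating steps +9, +6, +9, +6, …: 3, 12, 18, 27, 33 → 42.
Third entry — each term is the sum of the two before it: 3, 4, 7, 11, 18 → 29.
Fourth entry goes 3, 15, 75, 375, 1875 → 9375 (×5 each step).
So the next term is <54 | 42 | 29 | 9375>.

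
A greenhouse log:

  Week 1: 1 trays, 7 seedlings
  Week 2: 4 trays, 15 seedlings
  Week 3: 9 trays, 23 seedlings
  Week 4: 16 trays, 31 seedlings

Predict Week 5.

25 trays, 39 seedlings

Trays: 1, 4, 9, 16 → 25 (perfect squares: 1², 2², 3², …).
Seedlings — +8 each step: 7, 15, 23, 31 → 39.
Putting it together: 25 trays, 39 seedlings.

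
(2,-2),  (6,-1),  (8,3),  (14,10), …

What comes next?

(22,20)

First coordinate: each term is the sum of the two before it, so 2, 6, 8, 14 → 22.
Second coordinate: -2, -1, 3, 10 → 20 (differences are 1, 4, 7, … (increasing by 3 each time)).
Putting it together: (22,20).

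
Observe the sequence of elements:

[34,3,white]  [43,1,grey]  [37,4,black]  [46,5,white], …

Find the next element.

[40,9,grey]

First part goes 34, 43, 37, 46 → 40 (alternating steps +9, −6, +9, −6, …).
Second part goes 3, 1, 4, 5 → 9 (each term is the sum of the two before it).
Shade goes white, grey, black, white → grey (repeats white → grey → black).
Putting it together: [40,9,grey].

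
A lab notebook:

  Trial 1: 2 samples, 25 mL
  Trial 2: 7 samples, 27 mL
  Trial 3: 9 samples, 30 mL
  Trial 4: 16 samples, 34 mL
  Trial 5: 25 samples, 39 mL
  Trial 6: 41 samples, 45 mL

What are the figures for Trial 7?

66 samples, 52 mL

Samples: 2, 7, 9, 16, 25, 41 → 66 (each term is the sum of the two before it).
ML: differences are 2, 3, 4, … (increasing by 1 each time), so 25, 27, 30, 34, 39, 45 → 52.
So the next record is 66 samples, 52 mL.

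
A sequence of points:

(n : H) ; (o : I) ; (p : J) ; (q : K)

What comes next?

First letter — letters move forward 1 place in the alphabet: n, o, p, q → r.
Second letter: H, I, J, K → L (letters move forward 1 place in the alphabet).
Combining the parts gives (r : L).

(r : L)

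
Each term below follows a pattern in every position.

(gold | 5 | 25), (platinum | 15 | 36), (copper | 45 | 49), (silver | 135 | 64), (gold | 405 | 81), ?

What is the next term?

(platinum | 1215 | 100)

Metal: repeats gold → platinum → copper → silver, so gold, platinum, copper, silver, gold → platinum.
Second slot goes 5, 15, 45, 135, 405 → 1215 (×3 each step).
Third slot — perfect squares: 5², 6², 7², …: 25, 36, 49, 64, 81 → 100.
So the next term is (platinum | 1215 | 100).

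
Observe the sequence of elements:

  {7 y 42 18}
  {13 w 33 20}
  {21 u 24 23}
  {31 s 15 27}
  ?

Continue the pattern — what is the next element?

First coordinate: 7, 13, 21, 31 → 43 (differences are 6, 8, 10, … (increasing by 2 each time)).
Letter: letters move back 2 places in the alphabet, so y, w, u, s → q.
Third coordinate: −9 each step; 42, 33, 24, 15 → 6.
Fourth coordinate goes 18, 20, 23, 27 → 32 (differences are 2, 3, 4, … (increasing by 1 each time)).
So the next element is {43 q 6 32}.

{43 q 6 32}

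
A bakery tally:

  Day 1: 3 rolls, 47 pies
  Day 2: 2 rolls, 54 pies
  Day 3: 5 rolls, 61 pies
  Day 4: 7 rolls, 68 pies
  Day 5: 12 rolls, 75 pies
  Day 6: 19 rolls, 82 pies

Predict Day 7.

31 rolls, 89 pies

Rolls goes 3, 2, 5, 7, 12, 19 → 31 (each term is the sum of the two before it).
Pies: +7 each step, so 47, 54, 61, 68, 75, 82 → 89.
So the next line is 31 rolls, 89 pies.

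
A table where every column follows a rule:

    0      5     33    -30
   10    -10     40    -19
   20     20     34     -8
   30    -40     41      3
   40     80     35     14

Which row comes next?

50  -160  42  25

First component: 0, 10, 20, 30, 40 → 50 (+10 each step).
Second component: ×(-2) each step, so 5, -10, 20, -40, 80 → -160.
Third component — alternating steps +7, −6, +7, −6, …: 33, 40, 34, 41, 35 → 42.
Fourth component: -30, -19, -8, 3, 14 → 25 (+11 each step).
Putting it together: 50  -160  42  25.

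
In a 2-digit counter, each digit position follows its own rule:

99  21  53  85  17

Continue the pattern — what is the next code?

First digit: +3 each step, mod 10; 9, 2, 5, 8, 1 → 4.
Second digit: +2 each step, mod 10; 9, 1, 3, 5, 7 → 9.
Combining the parts gives 49.

49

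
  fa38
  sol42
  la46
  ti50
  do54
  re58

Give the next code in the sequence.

mi62

Note — runs through the solfège scale do→ti: fa, sol, la, ti, do, re → mi.
Second component: 38, 42, 46, 50, 54, 58 → 62 (+4 each step).
Combining the parts gives mi62.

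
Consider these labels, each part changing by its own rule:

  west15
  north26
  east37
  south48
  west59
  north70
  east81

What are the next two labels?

Direction: repeats west → north → east → south; west, north, east, south, west, north, east → south → west.
Second component: +11 each step; 15, 26, 37, 48, 59, 70, 81 → 92 → 103.
So the next two labels are south92 and west103.

south92 then west103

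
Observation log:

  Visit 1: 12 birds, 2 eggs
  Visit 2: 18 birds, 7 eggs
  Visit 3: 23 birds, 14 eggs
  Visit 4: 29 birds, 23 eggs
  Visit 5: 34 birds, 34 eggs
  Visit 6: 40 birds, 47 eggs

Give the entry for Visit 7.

Birds goes 12, 18, 23, 29, 34, 40 → 45 (alternating steps +6, +5, +6, +5, …).
Eggs: 2, 7, 14, 23, 34, 47 → 62 (differences are 5, 7, 9, … (increasing by 2 each time)).
So the next line is 45 birds, 62 eggs.

45 birds, 62 eggs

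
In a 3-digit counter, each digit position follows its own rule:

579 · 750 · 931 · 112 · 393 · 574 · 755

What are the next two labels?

First digit: 5, 7, 9, 1, 3, 5, 7 → 9 → 1 (+2 each step, mod 10).
For the second digit, −2 each step, mod 10: 7, 5, 3, 1, 9, 7, 5 → 3 → 1.
Third digit: +1 each step, mod 10, so 9, 0, 1, 2, 3, 4, 5 → 6 → 7.
Putting the parts together: 936 and then 117.

936, 117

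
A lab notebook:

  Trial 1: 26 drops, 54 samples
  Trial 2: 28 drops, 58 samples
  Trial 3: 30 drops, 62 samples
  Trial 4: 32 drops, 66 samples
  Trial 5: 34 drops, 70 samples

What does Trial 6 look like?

36 drops, 74 samples

For the drops, +2 each step: 26, 28, 30, 32, 34 → 36.
Samples goes 54, 58, 62, 66, 70 → 74 (+4 each step).
Putting it together: 36 drops, 74 samples.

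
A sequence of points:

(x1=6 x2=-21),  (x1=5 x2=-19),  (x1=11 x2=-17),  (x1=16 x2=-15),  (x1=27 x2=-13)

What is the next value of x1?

43

For the x1, each term is the sum of the two before it: 6, 5, 11, 16, 27 → 43.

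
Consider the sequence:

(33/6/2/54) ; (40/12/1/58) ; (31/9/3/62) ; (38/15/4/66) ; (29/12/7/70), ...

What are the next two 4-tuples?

First component: 33, 40, 31, 38, 29 → 36 → 27 (alternating steps +7, −9, +7, −9, …).
Second component — alternating steps +6, −3, +6, −3, …: 6, 12, 9, 15, 12 → 18 → 15.
For the third component, each term is the sum of the two before it: 2, 1, 3, 4, 7 → 11 → 18.
Fourth component: 54, 58, 62, 66, 70 → 74 → 78 (+4 each step).
So the next two 4-tuples are (36/18/11/74) and (27/15/18/78).

(36/18/11/74), (27/15/18/78)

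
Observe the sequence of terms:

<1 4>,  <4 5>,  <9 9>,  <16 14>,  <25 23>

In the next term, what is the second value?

37

Second value — each term is the sum of the two before it: 4, 5, 9, 14, 23 → 37.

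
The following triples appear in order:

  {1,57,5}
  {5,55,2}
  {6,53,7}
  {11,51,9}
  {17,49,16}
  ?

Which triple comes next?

First slot goes 1, 5, 6, 11, 17 → 28 (each term is the sum of the two before it).
For the second slot, −2 each step: 57, 55, 53, 51, 49 → 47.
Third slot goes 5, 2, 7, 9, 16 → 25 (each term is the sum of the two before it).
Putting it together: {28,47,25}.

{28,47,25}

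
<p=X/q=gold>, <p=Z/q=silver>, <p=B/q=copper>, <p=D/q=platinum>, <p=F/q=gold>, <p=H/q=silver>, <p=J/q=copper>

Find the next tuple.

<p=L/q=platinum>

P goes X, Z, B, D, F, H, J → L (letters move forward 2 places in the alphabet, wrapping Z→A).
For the q, repeats gold → silver → copper → platinum: gold, silver, copper, platinum, gold, silver, copper → platinum.
Putting it together: <p=L/q=platinum>.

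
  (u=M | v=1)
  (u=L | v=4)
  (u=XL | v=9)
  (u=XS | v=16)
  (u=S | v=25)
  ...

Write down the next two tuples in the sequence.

(u=M | v=36), (u=L | v=49)

U: runs through clothing sizes XS→XL, so M, L, XL, XS, S → M → L.
For the v, perfect squares: 1², 2², 3², …: 1, 4, 9, 16, 25 → 36 → 49.
So the next two tuples are (u=M | v=36) and (u=L | v=49).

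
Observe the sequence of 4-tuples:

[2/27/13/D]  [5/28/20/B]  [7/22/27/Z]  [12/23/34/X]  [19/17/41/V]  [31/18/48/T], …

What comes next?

First coordinate: each term is the sum of the two before it, so 2, 5, 7, 12, 19, 31 → 50.
Second coordinate: 27, 28, 22, 23, 17, 18 → 12 (alternating steps +1, −6, +1, −6, …).
Third coordinate: 13, 20, 27, 34, 41, 48 → 55 (+7 each step).
Letter — letters move back 2 places in the alphabet, wrapping A→Z: D, B, Z, X, V, T → R.
Putting it together: [50/12/55/R].

[50/12/55/R]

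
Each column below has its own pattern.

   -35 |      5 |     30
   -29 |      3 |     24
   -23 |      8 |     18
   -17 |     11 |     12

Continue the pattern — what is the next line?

-11  19  6

First component: +6 each step; -35, -29, -23, -17 → -11.
Second component: each term is the sum of the two before it, so 5, 3, 8, 11 → 19.
For the third component, together with the first component always sums to -5: 30, 24, 18, 12 → 6.
So the next line is -11  19  6.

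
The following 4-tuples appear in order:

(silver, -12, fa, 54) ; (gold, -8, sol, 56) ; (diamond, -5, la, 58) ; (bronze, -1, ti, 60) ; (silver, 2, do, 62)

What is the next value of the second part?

Second part: alternating steps +4, +3, +4, +3, …; -12, -8, -5, -1, 2 → 6.

6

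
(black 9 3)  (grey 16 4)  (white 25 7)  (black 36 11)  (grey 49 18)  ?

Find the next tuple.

(white 64 29)

Shade: black, grey, white, black, grey → white (repeats black → grey → white).
Second component: perfect squares: 3², 4², 5², …; 9, 16, 25, 36, 49 → 64.
For the third component, each term is the sum of the two before it: 3, 4, 7, 11, 18 → 29.
So the next tuple is (white 64 29).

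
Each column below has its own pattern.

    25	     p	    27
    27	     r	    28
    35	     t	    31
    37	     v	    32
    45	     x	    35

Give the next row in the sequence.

47  z  36

First component: alternating steps +2, +8, +2, +8, …, so 25, 27, 35, 37, 45 → 47.
Letter goes p, r, t, v, x → z (letters move forward 2 places in the alphabet).
Third component — alternating steps +1, +3, +1, +3, …: 27, 28, 31, 32, 35 → 36.
So the next row is 47  z  36.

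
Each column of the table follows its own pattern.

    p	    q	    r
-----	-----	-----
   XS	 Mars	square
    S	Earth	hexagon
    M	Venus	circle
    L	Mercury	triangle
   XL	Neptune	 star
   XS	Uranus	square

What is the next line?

Column p: repeats XS → S → M → L → XL; XS, S, M, L, XL, XS → S.
Column q: runs backward through the planets Mercury→Neptune; Mars, Earth, Venus, Mercury, Neptune, Uranus → Saturn.
Column r — repeats square → hexagon → circle → triangle → star: square, hexagon, circle, triangle, star, square → hexagon.
Putting it together: S  Saturn  hexagon.

S  Saturn  hexagon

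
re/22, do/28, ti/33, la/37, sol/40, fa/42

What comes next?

mi/43

Note — runs backward through the solfège scale do→ti: re, do, ti, la, sol, fa → mi.
Second component: differences are 6, 5, 4, … (decreasing by 1 each time), so 22, 28, 33, 37, 40, 42 → 43.
So the next token is mi/43.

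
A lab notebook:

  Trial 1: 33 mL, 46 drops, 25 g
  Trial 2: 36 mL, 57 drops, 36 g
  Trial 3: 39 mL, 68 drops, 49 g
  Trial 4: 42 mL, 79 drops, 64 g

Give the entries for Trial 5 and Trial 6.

45 mL, 90 drops, 81 g; 48 mL, 101 drops, 100 g

ML: 33, 36, 39, 42 → 45 → 48 (+3 each step).
For the drops, +11 each step: 46, 57, 68, 79 → 90 → 101.
G goes 25, 36, 49, 64 → 81 → 100 (perfect squares: 5², 6², 7², …).
Putting the parts together: 45 mL, 90 drops, 81 g and then 48 mL, 101 drops, 100 g.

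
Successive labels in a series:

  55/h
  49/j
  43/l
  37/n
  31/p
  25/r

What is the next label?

First component — −6 each step: 55, 49, 43, 37, 31, 25 → 19.
Letter: h, j, l, n, p, r → t (letters move forward 2 places in the alphabet).
Putting it together: 19/t.

19/t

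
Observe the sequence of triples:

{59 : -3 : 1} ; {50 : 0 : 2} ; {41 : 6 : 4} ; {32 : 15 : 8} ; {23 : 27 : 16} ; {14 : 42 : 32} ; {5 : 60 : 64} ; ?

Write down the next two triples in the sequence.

First coordinate: 59, 50, 41, 32, 23, 14, 5 → -4 → -13 (−9 each step).
For the second coordinate, differences are 3, 6, 9, … (increasing by 3 each time): -3, 0, 6, 15, 27, 42, 60 → 81 → 105.
For the third coordinate, ×2 each step: 1, 2, 4, 8, 16, 32, 64 → 128 → 256.
Putting the parts together: {-4 : 81 : 128} and then {-13 : 105 : 256}.

{-4 : 81 : 128}, {-13 : 105 : 256}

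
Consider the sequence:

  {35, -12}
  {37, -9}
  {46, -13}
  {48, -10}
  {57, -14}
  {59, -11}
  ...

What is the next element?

First component: alternating steps +2, +9, +2, +9, …; 35, 37, 46, 48, 57, 59 → 68.
Second component: alternating steps +3, −4, +3, −4, …, so -12, -9, -13, -10, -14, -11 → -15.
Combining the parts gives {68, -15}.

{68, -15}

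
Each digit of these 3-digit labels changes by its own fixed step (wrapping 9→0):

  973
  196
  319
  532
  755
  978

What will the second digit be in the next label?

First digit: +2 each step, mod 10, so 9, 1, 3, 5, 7, 9 → 1.
Second digit: +2 each step, mod 10, so 7, 9, 1, 3, 5, 7 → 9.
For the third digit, +3 each step, mod 10: 3, 6, 9, 2, 5, 8 → 1.

9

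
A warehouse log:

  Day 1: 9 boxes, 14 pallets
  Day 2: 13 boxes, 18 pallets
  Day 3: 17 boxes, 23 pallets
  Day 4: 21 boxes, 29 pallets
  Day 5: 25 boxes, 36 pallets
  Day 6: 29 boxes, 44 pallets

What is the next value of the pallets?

For the pallets, differences are 4, 5, 6, … (increasing by 1 each time): 14, 18, 23, 29, 36, 44 → 53.

53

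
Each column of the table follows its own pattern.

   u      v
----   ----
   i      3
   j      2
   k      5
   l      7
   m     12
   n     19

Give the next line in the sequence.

Column u: letters move forward 1 place in the alphabet, so i, j, k, l, m, n → o.
Column v: each term is the sum of the two before it, so 3, 2, 5, 7, 12, 19 → 31.
Putting it together: o  31.

o  31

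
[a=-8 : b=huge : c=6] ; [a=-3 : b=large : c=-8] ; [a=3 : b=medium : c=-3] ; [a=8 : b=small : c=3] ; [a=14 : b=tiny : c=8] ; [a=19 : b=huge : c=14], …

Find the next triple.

A: alternating steps +5, +6, +5, +6, …, so -8, -3, 3, 8, 14, 19 → 25.
For the b, repeats huge → large → medium → small → tiny: huge, large, medium, small, tiny, huge → large.
C goes 6, -8, -3, 3, 8, 14 → 19 (always the previous value of the a).
Combining the parts gives [a=25 : b=large : c=19].

[a=25 : b=large : c=19]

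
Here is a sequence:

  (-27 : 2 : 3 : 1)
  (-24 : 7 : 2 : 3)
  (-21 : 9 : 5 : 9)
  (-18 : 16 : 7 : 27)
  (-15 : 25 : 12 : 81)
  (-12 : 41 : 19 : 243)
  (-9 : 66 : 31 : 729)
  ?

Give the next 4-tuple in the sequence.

(-6 : 107 : 50 : 2187)

First slot: +3 each step, so -27, -24, -21, -18, -15, -12, -9 → -6.
For the second slot, each term is the sum of the two before it: 2, 7, 9, 16, 25, 41, 66 → 107.
Third slot: 3, 2, 5, 7, 12, 19, 31 → 50 (each term is the sum of the two before it).
Fourth slot: ×3 each step, so 1, 3, 9, 27, 81, 243, 729 → 2187.
So the next 4-tuple is (-6 : 107 : 50 : 2187).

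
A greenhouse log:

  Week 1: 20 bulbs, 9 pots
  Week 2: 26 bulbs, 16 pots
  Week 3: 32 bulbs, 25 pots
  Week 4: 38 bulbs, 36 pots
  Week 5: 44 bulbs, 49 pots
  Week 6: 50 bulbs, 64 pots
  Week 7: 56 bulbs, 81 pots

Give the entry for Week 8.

Bulbs: +6 each step; 20, 26, 32, 38, 44, 50, 56 → 62.
Pots goes 9, 16, 25, 36, 49, 64, 81 → 100 (perfect squares: 3², 4², 5², …).
Putting it together: 62 bulbs, 100 pots.

62 bulbs, 100 pots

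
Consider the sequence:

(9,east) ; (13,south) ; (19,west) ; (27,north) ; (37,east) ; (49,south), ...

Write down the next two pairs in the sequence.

(63,west), (79,north)

First part: differences are 4, 6, 8, … (increasing by 2 each time); 9, 13, 19, 27, 37, 49 → 63 → 79.
Direction: repeats east → south → west → north, so east, south, west, north, east, south → west → north.
So the next two pairs are (63,west) and (79,north).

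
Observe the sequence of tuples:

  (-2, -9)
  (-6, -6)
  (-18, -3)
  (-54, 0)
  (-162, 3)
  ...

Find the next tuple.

First value: ×3 each step, so -2, -6, -18, -54, -162 → -486.
Second value: +3 each step; -9, -6, -3, 0, 3 → 6.
Combining the parts gives (-486, 6).

(-486, 6)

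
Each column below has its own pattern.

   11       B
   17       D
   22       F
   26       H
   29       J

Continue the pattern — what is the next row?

First component — differences are 6, 5, 4, … (decreasing by 1 each time): 11, 17, 22, 26, 29 → 31.
Letter: letters move forward 2 places in the alphabet, so B, D, F, H, J → L.
So the next row is 31  L.

31  L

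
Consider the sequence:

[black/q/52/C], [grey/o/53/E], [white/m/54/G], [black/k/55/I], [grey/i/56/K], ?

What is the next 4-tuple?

For the shade, repeats black → grey → white: black, grey, white, black, grey → white.
First letter: letters move back 2 places in the alphabet, so q, o, m, k, i → g.
For the third part, +1 each step: 52, 53, 54, 55, 56 → 57.
Second letter goes C, E, G, I, K → M (letters move forward 2 places in the alphabet).
Putting it together: [white/g/57/M].

[white/g/57/M]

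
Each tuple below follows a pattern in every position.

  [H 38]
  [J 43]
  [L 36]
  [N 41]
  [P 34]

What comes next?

[R 39]

Letter — letters move forward 2 places in the alphabet: H, J, L, N, P → R.
Second value: alternating steps +5, −7, +5, −7, …; 38, 43, 36, 41, 34 → 39.
So the next tuple is [R 39].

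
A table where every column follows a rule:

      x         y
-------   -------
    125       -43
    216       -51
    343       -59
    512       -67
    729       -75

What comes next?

1000  -83

Column x goes 125, 216, 343, 512, 729 → 1000 (perfect cubes: 5³, 6³, 7³, …).
For the column y, −8 each step: -43, -51, -59, -67, -75 → -83.
So the next row is 1000  -83.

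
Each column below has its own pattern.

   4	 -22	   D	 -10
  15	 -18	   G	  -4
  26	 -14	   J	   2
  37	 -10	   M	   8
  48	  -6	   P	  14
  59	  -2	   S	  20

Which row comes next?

70  2  V  26

For the first component, +11 each step: 4, 15, 26, 37, 48, 59 → 70.
For the second component, +4 each step: -22, -18, -14, -10, -6, -2 → 2.
Letter: letters move forward 3 places in the alphabet, so D, G, J, M, P, S → V.
Fourth component: +6 each step; -10, -4, 2, 8, 14, 20 → 26.
So the next row is 70  2  V  26.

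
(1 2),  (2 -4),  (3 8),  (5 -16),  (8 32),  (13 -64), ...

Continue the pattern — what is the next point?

First value: 1, 2, 3, 5, 8, 13 → 21 (each term is the sum of the two before it).
For the second value, ×(-2) each step: 2, -4, 8, -16, 32, -64 → 128.
Putting it together: (21 128).

(21 128)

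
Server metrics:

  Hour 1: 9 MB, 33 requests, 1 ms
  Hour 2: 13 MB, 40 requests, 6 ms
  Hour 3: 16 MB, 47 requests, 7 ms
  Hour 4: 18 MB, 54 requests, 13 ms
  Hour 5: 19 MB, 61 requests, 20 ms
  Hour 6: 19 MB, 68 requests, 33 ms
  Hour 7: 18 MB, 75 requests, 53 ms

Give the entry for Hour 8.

16 MB, 82 requests, 86 ms

MB: differences are 4, 3, 2, … (decreasing by 1 each time); 9, 13, 16, 18, 19, 19, 18 → 16.
Requests: 33, 40, 47, 54, 61, 68, 75 → 82 (+7 each step).
Ms: 1, 6, 7, 13, 20, 33, 53 → 86 (each term is the sum of the two before it).
Putting it together: 16 MB, 82 requests, 86 ms.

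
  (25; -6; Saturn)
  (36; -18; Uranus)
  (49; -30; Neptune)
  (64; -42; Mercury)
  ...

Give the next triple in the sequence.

First coordinate: 25, 36, 49, 64 → 81 (perfect squares: 5², 6², 7², …).
Second coordinate: −12 each step; -6, -18, -30, -42 → -54.
Planet — runs through the planets Mercury→Neptune: Saturn, Uranus, Neptune, Mercury → Venus.
So the next triple is (81; -54; Venus).

(81; -54; Venus)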